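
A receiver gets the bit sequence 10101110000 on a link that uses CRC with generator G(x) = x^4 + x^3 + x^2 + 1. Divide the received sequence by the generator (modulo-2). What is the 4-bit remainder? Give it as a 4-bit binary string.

1110

Modulo-2 division of 10101110000 by 11101:
  pos 0: 10101 XOR 11101 = 01000
  pos 1: 10001 XOR 11101 = 01100
  pos 2: 11001 XOR 11101 = 00100
  pos 4: 10000 XOR 11101 = 01101
  pos 5: 11010 XOR 11101 = 00111
Remainder = 1110 (nonzero — an error is detected).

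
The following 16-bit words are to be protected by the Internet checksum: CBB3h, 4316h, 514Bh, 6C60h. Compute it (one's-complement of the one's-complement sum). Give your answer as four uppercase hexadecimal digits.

338A

One's-complement addition (fold any carry out of bit 15 back into bit 0):
  0xCBB3 + 0x4316 = 0x10EC9 → wrap carry → 0x0ECA
  0x0ECA + 0x514B = 0x06015
  0x6015 + 0x6C60 = 0x0CC75
One's-complement sum = 0xCC75.
Checksum = ~0xCC75 & 0xFFFF = 0x338A.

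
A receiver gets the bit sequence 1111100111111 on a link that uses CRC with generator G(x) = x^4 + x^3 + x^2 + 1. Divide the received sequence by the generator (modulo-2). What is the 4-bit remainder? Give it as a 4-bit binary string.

0001

Modulo-2 division of 1111100111111 by 11101:
  pos 0: 11111 XOR 11101 = 00010
  pos 3: 10001 XOR 11101 = 01100
  pos 4: 11001 XOR 11101 = 00100
  pos 6: 10011 XOR 11101 = 01110
  pos 7: 11101 XOR 11101 = 00000
Remainder = 0001 (nonzero — an error is detected).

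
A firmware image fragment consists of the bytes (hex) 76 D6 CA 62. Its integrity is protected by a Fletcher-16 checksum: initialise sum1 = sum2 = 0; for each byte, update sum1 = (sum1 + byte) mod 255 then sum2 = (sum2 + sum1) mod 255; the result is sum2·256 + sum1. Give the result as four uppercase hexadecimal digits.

567A

Running sums (mod 255):
  after byte 0 (76): sum1=118, sum2=118
  after byte 1 (D6): sum1=77, sum2=195
  after byte 2 (CA): sum1=24, sum2=219
  after byte 3 (62): sum1=122, sum2=86
Checksum = sum2·256 + sum1 = 86·256 + 122 = 22138 = 0x567A.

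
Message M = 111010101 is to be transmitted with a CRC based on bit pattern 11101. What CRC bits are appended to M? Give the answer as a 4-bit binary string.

0011

Append 4 zeros: 1110101010000. Divide by 11101 (XOR where the leading bit is 1):
  pos 0: 11101 XOR 11101 = 00000
  pos 6: 10100 XOR 11101 = 01001
  pos 7: 10010 XOR 11101 = 01111
  pos 8: 11110 XOR 11101 = 00011
Remainder (last 4 bits) = 0011. This is the CRC / FCS.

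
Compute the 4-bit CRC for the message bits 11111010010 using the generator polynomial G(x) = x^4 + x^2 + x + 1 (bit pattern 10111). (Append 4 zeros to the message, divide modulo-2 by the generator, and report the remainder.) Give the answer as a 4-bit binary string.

Append 4 zeros: 111110100100000. Divide by 10111 (XOR where the leading bit is 1):
  pos 0: 11111 XOR 10111 = 01000
  pos 1: 10000 XOR 10111 = 00111
  pos 3: 11110 XOR 10111 = 01001
  pos 4: 10010 XOR 10111 = 00101
  pos 6: 10110 XOR 10111 = 00001
  pos 10: 10000 XOR 10111 = 00111
Remainder (last 4 bits) = 0111. This is the CRC / FCS.

0111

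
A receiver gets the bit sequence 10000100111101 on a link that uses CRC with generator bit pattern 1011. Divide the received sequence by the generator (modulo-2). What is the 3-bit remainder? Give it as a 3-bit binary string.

Modulo-2 division of 10000100111101 by 1011:
  pos 0: 1000 XOR 1011 = 0011
  pos 2: 1101 XOR 1011 = 0110
  pos 3: 1100 XOR 1011 = 0111
  pos 4: 1110 XOR 1011 = 0101
  pos 5: 1011 XOR 1011 = 0000
  pos 9: 1110 XOR 1011 = 0101
  pos 10: 1011 XOR 1011 = 0000
Remainder = 000 (zero — the frame passes the CRC check).

000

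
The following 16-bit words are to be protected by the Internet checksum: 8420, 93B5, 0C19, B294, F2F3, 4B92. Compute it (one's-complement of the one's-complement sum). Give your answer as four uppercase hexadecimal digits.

EAF5

One's-complement addition (fold any carry out of bit 15 back into bit 0):
  0x8420 + 0x93B5 = 0x117D5 → wrap carry → 0x17D6
  0x17D6 + 0x0C19 = 0x023EF
  0x23EF + 0xB294 = 0x0D683
  0xD683 + 0xF2F3 = 0x1C976 → wrap carry → 0xC977
  0xC977 + 0x4B92 = 0x11509 → wrap carry → 0x150A
One's-complement sum = 0x150A.
Checksum = ~0x150A & 0xFFFF = 0xEAF5.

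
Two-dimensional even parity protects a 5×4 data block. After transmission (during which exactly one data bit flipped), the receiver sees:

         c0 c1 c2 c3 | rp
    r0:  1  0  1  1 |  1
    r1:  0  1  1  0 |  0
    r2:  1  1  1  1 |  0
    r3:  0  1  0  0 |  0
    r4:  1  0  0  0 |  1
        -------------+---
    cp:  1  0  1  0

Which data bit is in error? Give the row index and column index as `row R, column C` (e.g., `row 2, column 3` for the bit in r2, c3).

row 3, column 1

Recompute each row's even parity and compare to rp:
  r0: data parity 1, sent rp 1 → ok
  r1: data parity 0, sent rp 0 → ok
  r2: data parity 0, sent rp 0 → ok
  r3: data parity 1, sent rp 0 → mismatch
  r4: data parity 1, sent rp 1 → ok
Recompute each column's even parity and compare to cp:
  c0: data parity 1, sent cp 1 → ok
  c1: data parity 1, sent cp 0 → mismatch
  c2: data parity 1, sent cp 1 → ok
  c3: data parity 0, sent cp 0 → ok
Exactly one row (r3) and one column (c1) fail → the flipped bit is at their intersection.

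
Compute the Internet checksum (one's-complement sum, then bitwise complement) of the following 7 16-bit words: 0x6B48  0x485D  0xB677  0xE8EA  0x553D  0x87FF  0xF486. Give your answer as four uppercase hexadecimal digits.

DB33

One's-complement addition (fold any carry out of bit 15 back into bit 0):
  0x6B48 + 0x485D = 0x0B3A5
  0xB3A5 + 0xB677 = 0x16A1C → wrap carry → 0x6A1D
  0x6A1D + 0xE8EA = 0x15307 → wrap carry → 0x5308
  0x5308 + 0x553D = 0x0A845
  0xA845 + 0x87FF = 0x13044 → wrap carry → 0x3045
  0x3045 + 0xF486 = 0x124CB → wrap carry → 0x24CC
One's-complement sum = 0x24CC.
Checksum = ~0x24CC & 0xFFFF = 0xDB33.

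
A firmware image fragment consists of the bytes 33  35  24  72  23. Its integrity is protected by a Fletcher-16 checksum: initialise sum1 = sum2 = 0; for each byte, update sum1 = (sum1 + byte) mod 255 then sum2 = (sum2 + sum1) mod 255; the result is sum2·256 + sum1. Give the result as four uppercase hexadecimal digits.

22BB

Running sums (mod 255):
  after byte 0 (33): sum1=33, sum2=33
  after byte 1 (35): sum1=68, sum2=101
  after byte 2 (24): sum1=92, sum2=193
  after byte 3 (72): sum1=164, sum2=102
  after byte 4 (23): sum1=187, sum2=34
Checksum = sum2·256 + sum1 = 34·256 + 187 = 8891 = 0x22BB.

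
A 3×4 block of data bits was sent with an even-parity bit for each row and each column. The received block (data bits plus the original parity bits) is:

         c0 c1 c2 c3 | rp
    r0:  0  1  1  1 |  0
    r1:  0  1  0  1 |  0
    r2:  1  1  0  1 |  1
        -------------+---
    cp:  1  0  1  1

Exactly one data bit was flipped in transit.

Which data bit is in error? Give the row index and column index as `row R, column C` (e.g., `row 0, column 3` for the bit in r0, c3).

row 0, column 1

Recompute each row's even parity and compare to rp:
  r0: data parity 1, sent rp 0 → mismatch
  r1: data parity 0, sent rp 0 → ok
  r2: data parity 1, sent rp 1 → ok
Recompute each column's even parity and compare to cp:
  c0: data parity 1, sent cp 1 → ok
  c1: data parity 1, sent cp 0 → mismatch
  c2: data parity 1, sent cp 1 → ok
  c3: data parity 1, sent cp 1 → ok
Exactly one row (r0) and one column (c1) fail → the flipped bit is at their intersection.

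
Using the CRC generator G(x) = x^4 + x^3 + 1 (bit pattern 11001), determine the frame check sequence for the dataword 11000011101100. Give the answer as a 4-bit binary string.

Append 4 zeros: 110000111011000000. Divide by 11001 (XOR where the leading bit is 1):
  pos 0: 11000 XOR 11001 = 00001
  pos 4: 10111 XOR 11001 = 01110
  pos 5: 11100 XOR 11001 = 00101
  pos 7: 10111 XOR 11001 = 01110
  pos 8: 11100 XOR 11001 = 00101
  pos 10: 10100 XOR 11001 = 01101
  pos 11: 11010 XOR 11001 = 00011
Remainder (last 4 bits) = 1100. This is the CRC / FCS.

1100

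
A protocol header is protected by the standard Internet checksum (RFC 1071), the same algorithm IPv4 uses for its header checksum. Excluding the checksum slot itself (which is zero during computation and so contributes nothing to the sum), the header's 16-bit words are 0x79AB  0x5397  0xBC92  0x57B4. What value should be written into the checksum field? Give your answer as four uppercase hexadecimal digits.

One's-complement addition (fold any carry out of bit 15 back into bit 0):
  0x79AB + 0x5397 = 0x0CD42
  0xCD42 + 0xBC92 = 0x189D4 → wrap carry → 0x89D5
  0x89D5 + 0x57B4 = 0x0E189
One's-complement sum = 0xE189.
Checksum = ~0xE189 & 0xFFFF = 0x1E76.

1E76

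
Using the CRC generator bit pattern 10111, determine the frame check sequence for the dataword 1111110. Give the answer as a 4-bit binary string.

1010

Append 4 zeros: 11111100000. Divide by 10111 (XOR where the leading bit is 1):
  pos 0: 11111 XOR 10111 = 01000
  pos 1: 10001 XOR 10111 = 00110
  pos 3: 11000 XOR 10111 = 01111
  pos 4: 11110 XOR 10111 = 01001
  pos 5: 10010 XOR 10111 = 00101
Remainder (last 4 bits) = 1010. This is the CRC / FCS.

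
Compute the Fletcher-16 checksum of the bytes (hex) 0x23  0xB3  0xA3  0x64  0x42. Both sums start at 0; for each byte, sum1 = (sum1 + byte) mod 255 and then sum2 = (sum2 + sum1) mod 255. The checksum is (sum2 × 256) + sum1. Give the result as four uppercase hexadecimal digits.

Running sums (mod 255):
  after byte 0 (0x23): sum1=35, sum2=35
  after byte 1 (0xB3): sum1=214, sum2=249
  after byte 2 (0xA3): sum1=122, sum2=116
  after byte 3 (0x64): sum1=222, sum2=83
  after byte 4 (0x42): sum1=33, sum2=116
Checksum = sum2·256 + sum1 = 116·256 + 33 = 29729 = 0x7421.

7421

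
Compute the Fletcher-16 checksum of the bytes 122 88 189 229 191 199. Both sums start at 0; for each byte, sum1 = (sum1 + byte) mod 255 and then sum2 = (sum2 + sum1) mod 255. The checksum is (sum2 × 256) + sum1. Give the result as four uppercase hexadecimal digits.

88FD

Running sums (mod 255):
  after byte 0 (122): sum1=122, sum2=122
  after byte 1 (88): sum1=210, sum2=77
  after byte 2 (189): sum1=144, sum2=221
  after byte 3 (229): sum1=118, sum2=84
  after byte 4 (191): sum1=54, sum2=138
  after byte 5 (199): sum1=253, sum2=136
Checksum = sum2·256 + sum1 = 136·256 + 253 = 35069 = 0x88FD.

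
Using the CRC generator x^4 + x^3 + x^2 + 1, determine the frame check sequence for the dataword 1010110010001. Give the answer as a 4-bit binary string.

0000

Append 4 zeros: 10101100100010000. Divide by 11101 (XOR where the leading bit is 1):
  pos 0: 10101 XOR 11101 = 01000
  pos 1: 10001 XOR 11101 = 01100
  pos 2: 11000 XOR 11101 = 00101
  pos 4: 10101 XOR 11101 = 01000
  pos 5: 10000 XOR 11101 = 01101
  pos 6: 11010 XOR 11101 = 00111
  pos 8: 11101 XOR 11101 = 00000
Remainder (last 4 bits) = 0000. This is the CRC / FCS.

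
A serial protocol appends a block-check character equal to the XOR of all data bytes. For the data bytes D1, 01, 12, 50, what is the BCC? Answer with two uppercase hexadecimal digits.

XOR the bytes together:
  start with 0xD1
  0xD1 ⊕ 0x01 = 0xD0
  0xD0 ⊕ 0x12 = 0xC2
  0xC2 ⊕ 0x50 = 0x92

92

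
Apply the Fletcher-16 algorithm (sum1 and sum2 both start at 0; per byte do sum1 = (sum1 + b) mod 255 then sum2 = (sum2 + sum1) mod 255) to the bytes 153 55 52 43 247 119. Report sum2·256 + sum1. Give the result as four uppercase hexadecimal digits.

Running sums (mod 255):
  after byte 0 (153): sum1=153, sum2=153
  after byte 1 (55): sum1=208, sum2=106
  after byte 2 (52): sum1=5, sum2=111
  after byte 3 (43): sum1=48, sum2=159
  after byte 4 (247): sum1=40, sum2=199
  after byte 5 (119): sum1=159, sum2=103
Checksum = sum2·256 + sum1 = 103·256 + 159 = 26527 = 0x679F.

679F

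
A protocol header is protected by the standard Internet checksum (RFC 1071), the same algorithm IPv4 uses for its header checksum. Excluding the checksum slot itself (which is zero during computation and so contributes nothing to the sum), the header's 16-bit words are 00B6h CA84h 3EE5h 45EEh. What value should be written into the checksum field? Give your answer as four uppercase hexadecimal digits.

One's-complement addition (fold any carry out of bit 15 back into bit 0):
  0x00B6 + 0xCA84 = 0x0CB3A
  0xCB3A + 0x3EE5 = 0x10A1F → wrap carry → 0x0A20
  0x0A20 + 0x45EE = 0x0500E
One's-complement sum = 0x500E.
Checksum = ~0x500E & 0xFFFF = 0xAFF1.

AFF1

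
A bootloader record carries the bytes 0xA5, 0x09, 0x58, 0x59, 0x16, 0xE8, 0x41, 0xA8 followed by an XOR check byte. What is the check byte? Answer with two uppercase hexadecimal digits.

XOR the bytes together:
  start with 0xA5
  0xA5 ⊕ 0x09 = 0xAC
  0xAC ⊕ 0x58 = 0xF4
  0xF4 ⊕ 0x59 = 0xAD
  0xAD ⊕ 0x16 = 0xBB
  0xBB ⊕ 0xE8 = 0x53
  0x53 ⊕ 0x41 = 0x12
  0x12 ⊕ 0xA8 = 0xBA

BA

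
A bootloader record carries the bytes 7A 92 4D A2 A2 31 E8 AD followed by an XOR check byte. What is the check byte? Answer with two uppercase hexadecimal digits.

D1

XOR the bytes together:
  start with 0x7A
  0x7A ⊕ 0x92 = 0xE8
  0xE8 ⊕ 0x4D = 0xA5
  0xA5 ⊕ 0xA2 = 0x07
  0x07 ⊕ 0xA2 = 0xA5
  0xA5 ⊕ 0x31 = 0x94
  0x94 ⊕ 0xE8 = 0x7C
  0x7C ⊕ 0xAD = 0xD1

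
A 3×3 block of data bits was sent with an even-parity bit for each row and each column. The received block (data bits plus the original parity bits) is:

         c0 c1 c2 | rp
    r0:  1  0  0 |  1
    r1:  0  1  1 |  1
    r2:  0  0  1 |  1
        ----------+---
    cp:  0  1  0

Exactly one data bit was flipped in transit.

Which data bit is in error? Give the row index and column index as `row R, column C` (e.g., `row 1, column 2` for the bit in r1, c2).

Recompute each row's even parity and compare to rp:
  r0: data parity 1, sent rp 1 → ok
  r1: data parity 0, sent rp 1 → mismatch
  r2: data parity 1, sent rp 1 → ok
Recompute each column's even parity and compare to cp:
  c0: data parity 1, sent cp 0 → mismatch
  c1: data parity 1, sent cp 1 → ok
  c2: data parity 0, sent cp 0 → ok
Exactly one row (r1) and one column (c0) fail → the flipped bit is at their intersection.

row 1, column 0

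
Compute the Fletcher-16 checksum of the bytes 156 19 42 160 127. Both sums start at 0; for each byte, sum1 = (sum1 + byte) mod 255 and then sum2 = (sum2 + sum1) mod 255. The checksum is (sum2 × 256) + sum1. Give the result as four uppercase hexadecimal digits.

Running sums (mod 255):
  after byte 0 (156): sum1=156, sum2=156
  after byte 1 (19): sum1=175, sum2=76
  after byte 2 (42): sum1=217, sum2=38
  after byte 3 (160): sum1=122, sum2=160
  after byte 4 (127): sum1=249, sum2=154
Checksum = sum2·256 + sum1 = 154·256 + 249 = 39673 = 0x9AF9.

9AF9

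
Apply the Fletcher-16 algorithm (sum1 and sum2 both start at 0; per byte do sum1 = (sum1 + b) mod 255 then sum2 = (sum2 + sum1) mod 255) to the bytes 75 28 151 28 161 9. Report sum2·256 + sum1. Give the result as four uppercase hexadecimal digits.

Running sums (mod 255):
  after byte 0 (75): sum1=75, sum2=75
  after byte 1 (28): sum1=103, sum2=178
  after byte 2 (151): sum1=254, sum2=177
  after byte 3 (28): sum1=27, sum2=204
  after byte 4 (161): sum1=188, sum2=137
  after byte 5 (9): sum1=197, sum2=79
Checksum = sum2·256 + sum1 = 79·256 + 197 = 20421 = 0x4FC5.

4FC5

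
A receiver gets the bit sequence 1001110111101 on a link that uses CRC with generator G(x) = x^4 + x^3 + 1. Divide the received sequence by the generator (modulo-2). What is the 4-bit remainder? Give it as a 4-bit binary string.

Modulo-2 division of 1001110111101 by 11001:
  pos 0: 10011 XOR 11001 = 01010
  pos 1: 10101 XOR 11001 = 01100
  pos 2: 11000 XOR 11001 = 00001
  pos 6: 11111 XOR 11001 = 00110
  pos 8: 11001 XOR 11001 = 00000
Remainder = 0000 (zero — the frame passes the CRC check).

0000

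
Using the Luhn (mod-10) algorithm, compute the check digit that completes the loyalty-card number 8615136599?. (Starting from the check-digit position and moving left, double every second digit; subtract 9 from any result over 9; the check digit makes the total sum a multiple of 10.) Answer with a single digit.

Partial digits right→left: 9 9 5 6 3 1 5 1 6 8
Double every second digit counting from the check-digit position (so the 1st, 3rd, 5th, ... of the partial from the right).
  doubled (with −9 where >9): 9 1 6 1 3 → sum 20
  kept as-is: 9 6 1 1 8 → sum 25
Total = 20 + 25 = 45.
Check digit = (10 − (45 mod 10)) mod 10 = 5.

5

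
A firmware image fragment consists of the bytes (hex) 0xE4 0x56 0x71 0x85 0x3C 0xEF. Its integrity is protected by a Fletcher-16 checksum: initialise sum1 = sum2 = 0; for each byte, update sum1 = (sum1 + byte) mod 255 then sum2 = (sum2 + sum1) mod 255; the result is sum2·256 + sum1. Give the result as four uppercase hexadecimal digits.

Running sums (mod 255):
  after byte 0 (0xE4): sum1=228, sum2=228
  after byte 1 (0x56): sum1=59, sum2=32
  after byte 2 (0x71): sum1=172, sum2=204
  after byte 3 (0x85): sum1=50, sum2=254
  after byte 4 (0x3C): sum1=110, sum2=109
  after byte 5 (0xEF): sum1=94, sum2=203
Checksum = sum2·256 + sum1 = 203·256 + 94 = 52062 = 0xCB5E.

CB5E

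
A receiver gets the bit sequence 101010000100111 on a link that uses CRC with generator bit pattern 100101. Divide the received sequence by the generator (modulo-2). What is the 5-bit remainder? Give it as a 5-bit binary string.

00000

Modulo-2 division of 101010000100111 by 100101:
  pos 0: 101010 XOR 100101 = 001111
  pos 2: 111100 XOR 100101 = 011001
  pos 3: 110010 XOR 100101 = 010111
  pos 4: 101111 XOR 100101 = 001010
  pos 6: 101000 XOR 100101 = 001101
  pos 8: 110111 XOR 100101 = 010010
  pos 9: 100101 XOR 100101 = 000000
Remainder = 00000 (zero — the frame passes the CRC check).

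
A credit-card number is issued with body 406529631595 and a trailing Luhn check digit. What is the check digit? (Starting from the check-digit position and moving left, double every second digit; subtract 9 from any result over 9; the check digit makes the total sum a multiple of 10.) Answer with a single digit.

Partial digits right→left: 5 9 5 1 3 6 9 2 5 6 0 4
Double every second digit counting from the check-digit position (so the 1st, 3rd, 5th, ... of the partial from the right).
  doubled (with −9 where >9): 1 1 6 9 1 0 → sum 18
  kept as-is: 9 1 6 2 6 4 → sum 28
Total = 18 + 28 = 46.
Check digit = (10 − (46 mod 10)) mod 10 = 4.

4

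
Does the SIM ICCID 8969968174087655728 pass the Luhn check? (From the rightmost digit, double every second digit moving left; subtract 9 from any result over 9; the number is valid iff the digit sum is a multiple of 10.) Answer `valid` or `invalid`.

invalid

From the right, keep odd positions and double even positions (subtract 9 from any doubled value over 9):
  doubled (positions 2,4,...): 4 1 3 7 8 2 3 9 9 → sum 46
  kept (positions 1,3,...): 8 7 5 7 0 7 8 9 6 8 → sum 65
Total = 111.
111 mod 10 = 1, so the number is invalid.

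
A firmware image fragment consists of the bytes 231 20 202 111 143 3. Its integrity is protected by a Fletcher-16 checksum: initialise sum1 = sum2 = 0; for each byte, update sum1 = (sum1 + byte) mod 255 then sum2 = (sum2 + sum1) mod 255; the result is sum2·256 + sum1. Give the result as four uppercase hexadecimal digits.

Running sums (mod 255):
  after byte 0 (231): sum1=231, sum2=231
  after byte 1 (20): sum1=251, sum2=227
  after byte 2 (202): sum1=198, sum2=170
  after byte 3 (111): sum1=54, sum2=224
  after byte 4 (143): sum1=197, sum2=166
  after byte 5 (3): sum1=200, sum2=111
Checksum = sum2·256 + sum1 = 111·256 + 200 = 28616 = 0x6FC8.

6FC8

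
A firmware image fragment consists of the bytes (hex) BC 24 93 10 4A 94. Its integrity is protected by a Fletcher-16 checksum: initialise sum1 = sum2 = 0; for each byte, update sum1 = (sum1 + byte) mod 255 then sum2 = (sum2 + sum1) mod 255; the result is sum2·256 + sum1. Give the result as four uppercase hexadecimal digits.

C863

Running sums (mod 255):
  after byte 0 (BC): sum1=188, sum2=188
  after byte 1 (24): sum1=224, sum2=157
  after byte 2 (93): sum1=116, sum2=18
  after byte 3 (10): sum1=132, sum2=150
  after byte 4 (4A): sum1=206, sum2=101
  after byte 5 (94): sum1=99, sum2=200
Checksum = sum2·256 + sum1 = 200·256 + 99 = 51299 = 0xC863.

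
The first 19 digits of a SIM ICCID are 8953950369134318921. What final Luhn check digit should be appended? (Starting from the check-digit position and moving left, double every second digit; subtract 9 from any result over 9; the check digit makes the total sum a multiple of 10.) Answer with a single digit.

2

Partial digits right→left: 1 2 9 8 1 3 4 3 1 9 6 3 0 5 9 3 5 9 8
Double every second digit counting from the check-digit position (so the 1st, 3rd, 5th, ... of the partial from the right).
  doubled (with −9 where >9): 2 9 2 8 2 3 0 9 1 7 → sum 43
  kept as-is: 2 8 3 3 9 3 5 3 9 → sum 45
Total = 43 + 45 = 88.
Check digit = (10 − (88 mod 10)) mod 10 = 2.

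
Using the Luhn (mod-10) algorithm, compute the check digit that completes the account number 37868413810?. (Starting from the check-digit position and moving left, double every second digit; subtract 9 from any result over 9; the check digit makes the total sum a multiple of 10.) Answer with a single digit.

0

Partial digits right→left: 0 1 8 3 1 4 8 6 8 7 3
Double every second digit counting from the check-digit position (so the 1st, 3rd, 5th, ... of the partial from the right).
  doubled (with −9 where >9): 0 7 2 7 7 6 → sum 29
  kept as-is: 1 3 4 6 7 → sum 21
Total = 29 + 21 = 50.
Check digit = (10 − (50 mod 10)) mod 10 = 0.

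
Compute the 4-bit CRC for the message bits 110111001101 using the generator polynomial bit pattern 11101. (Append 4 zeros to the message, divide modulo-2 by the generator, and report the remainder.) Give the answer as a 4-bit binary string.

0011

Append 4 zeros: 1101110011010000. Divide by 11101 (XOR where the leading bit is 1):
  pos 0: 11011 XOR 11101 = 00110
  pos 2: 11010 XOR 11101 = 00111
  pos 4: 11101 XOR 11101 = 00000
  pos 9: 10100 XOR 11101 = 01001
  pos 10: 10010 XOR 11101 = 01111
  pos 11: 11110 XOR 11101 = 00011
Remainder (last 4 bits) = 0011. This is the CRC / FCS.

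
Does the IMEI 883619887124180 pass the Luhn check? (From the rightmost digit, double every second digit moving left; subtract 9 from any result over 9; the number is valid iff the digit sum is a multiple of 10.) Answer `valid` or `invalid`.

From the right, keep odd positions and double even positions (subtract 9 from any doubled value over 9):
  doubled (positions 2,4,...): 7 8 2 7 9 3 7 → sum 43
  kept (positions 1,3,...): 0 1 2 7 8 1 3 8 → sum 30
Total = 73.
73 mod 10 = 3, so the number is invalid.

invalid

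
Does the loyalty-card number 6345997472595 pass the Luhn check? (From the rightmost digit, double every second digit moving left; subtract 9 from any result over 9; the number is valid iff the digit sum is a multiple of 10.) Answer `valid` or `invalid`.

valid

From the right, keep odd positions and double even positions (subtract 9 from any doubled value over 9):
  doubled (positions 2,4,...): 9 4 8 9 1 6 → sum 37
  kept (positions 1,3,...): 5 5 7 7 9 4 6 → sum 43
Total = 80.
80 mod 10 = 0, so the number is valid.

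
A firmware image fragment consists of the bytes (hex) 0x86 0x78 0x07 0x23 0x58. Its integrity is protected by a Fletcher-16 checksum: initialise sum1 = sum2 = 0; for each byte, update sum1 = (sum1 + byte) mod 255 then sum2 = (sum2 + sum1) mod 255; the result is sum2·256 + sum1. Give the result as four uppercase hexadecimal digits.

3681

Running sums (mod 255):
  after byte 0 (0x86): sum1=134, sum2=134
  after byte 1 (0x78): sum1=254, sum2=133
  after byte 2 (0x07): sum1=6, sum2=139
  after byte 3 (0x23): sum1=41, sum2=180
  after byte 4 (0x58): sum1=129, sum2=54
Checksum = sum2·256 + sum1 = 54·256 + 129 = 13953 = 0x3681.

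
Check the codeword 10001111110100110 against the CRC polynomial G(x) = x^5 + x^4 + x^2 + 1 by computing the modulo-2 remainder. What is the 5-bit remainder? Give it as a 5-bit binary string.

00000

Modulo-2 division of 10001111110100110 by 110101:
  pos 0: 100011 XOR 110101 = 010110
  pos 1: 101101 XOR 110101 = 011000
  pos 2: 110001 XOR 110101 = 000100
  pos 5: 100110 XOR 110101 = 010011
  pos 6: 100111 XOR 110101 = 010010
  pos 7: 100100 XOR 110101 = 010001
  pos 8: 100010 XOR 110101 = 010111
  pos 9: 101111 XOR 110101 = 011010
  pos 10: 110101 XOR 110101 = 000000
Remainder = 00000 (zero — the frame passes the CRC check).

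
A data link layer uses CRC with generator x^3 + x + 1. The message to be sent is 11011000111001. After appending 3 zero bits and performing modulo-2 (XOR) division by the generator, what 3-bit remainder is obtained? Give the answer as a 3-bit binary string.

Append 3 zeros: 11011000111001000. Divide by 1011 (XOR where the leading bit is 1):
  pos 0: 1101 XOR 1011 = 0110
  pos 1: 1101 XOR 1011 = 0110
  pos 2: 1100 XOR 1011 = 0111
  pos 3: 1110 XOR 1011 = 0101
  pos 4: 1010 XOR 1011 = 0001
  pos 7: 1111 XOR 1011 = 0100
  pos 8: 1000 XOR 1011 = 0011
  pos 10: 1101 XOR 1011 = 0110
  pos 11: 1100 XOR 1011 = 0111
  pos 12: 1110 XOR 1011 = 0101
  pos 13: 1010 XOR 1011 = 0001
Remainder (last 3 bits) = 001. This is the CRC / FCS.

001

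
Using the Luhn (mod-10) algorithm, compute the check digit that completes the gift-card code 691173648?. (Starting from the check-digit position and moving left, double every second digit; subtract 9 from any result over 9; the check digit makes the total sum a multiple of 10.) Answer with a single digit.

Partial digits right→left: 8 4 6 3 7 1 1 9 6
Double every second digit counting from the check-digit position (so the 1st, 3rd, 5th, ... of the partial from the right).
  doubled (with −9 where >9): 7 3 5 2 3 → sum 20
  kept as-is: 4 3 1 9 → sum 17
Total = 20 + 17 = 37.
Check digit = (10 − (37 mod 10)) mod 10 = 3.

3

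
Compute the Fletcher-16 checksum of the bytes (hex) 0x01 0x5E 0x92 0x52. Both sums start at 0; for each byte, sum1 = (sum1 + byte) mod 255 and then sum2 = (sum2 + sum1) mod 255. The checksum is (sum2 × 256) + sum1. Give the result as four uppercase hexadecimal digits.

Running sums (mod 255):
  after byte 0 (0x01): sum1=1, sum2=1
  after byte 1 (0x5E): sum1=95, sum2=96
  after byte 2 (0x92): sum1=241, sum2=82
  after byte 3 (0x52): sum1=68, sum2=150
Checksum = sum2·256 + sum1 = 150·256 + 68 = 38468 = 0x9644.

9644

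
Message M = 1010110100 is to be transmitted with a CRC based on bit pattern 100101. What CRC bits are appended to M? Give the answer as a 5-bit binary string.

01100

Append 5 zeros: 101011010000000. Divide by 100101 (XOR where the leading bit is 1):
  pos 0: 101011 XOR 100101 = 001110
  pos 2: 111001 XOR 100101 = 011100
  pos 3: 111000 XOR 100101 = 011101
  pos 4: 111010 XOR 100101 = 011111
  pos 5: 111110 XOR 100101 = 011011
  pos 6: 110110 XOR 100101 = 010011
  pos 7: 100110 XOR 100101 = 000011
Remainder (last 5 bits) = 01100. This is the CRC / FCS.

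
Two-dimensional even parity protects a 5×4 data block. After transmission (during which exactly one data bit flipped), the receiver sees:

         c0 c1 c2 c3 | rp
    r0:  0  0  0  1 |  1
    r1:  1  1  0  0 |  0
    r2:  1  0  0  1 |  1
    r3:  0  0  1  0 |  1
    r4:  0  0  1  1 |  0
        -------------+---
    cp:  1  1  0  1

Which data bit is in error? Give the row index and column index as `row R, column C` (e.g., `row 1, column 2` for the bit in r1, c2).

Recompute each row's even parity and compare to rp:
  r0: data parity 1, sent rp 1 → ok
  r1: data parity 0, sent rp 0 → ok
  r2: data parity 0, sent rp 1 → mismatch
  r3: data parity 1, sent rp 1 → ok
  r4: data parity 0, sent rp 0 → ok
Recompute each column's even parity and compare to cp:
  c0: data parity 0, sent cp 1 → mismatch
  c1: data parity 1, sent cp 1 → ok
  c2: data parity 0, sent cp 0 → ok
  c3: data parity 1, sent cp 1 → ok
Exactly one row (r2) and one column (c0) fail → the flipped bit is at their intersection.

row 2, column 0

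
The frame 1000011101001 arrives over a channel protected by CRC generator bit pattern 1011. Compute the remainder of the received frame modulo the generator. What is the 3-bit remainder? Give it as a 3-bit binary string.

110

Modulo-2 division of 1000011101001 by 1011:
  pos 0: 1000 XOR 1011 = 0011
  pos 2: 1101 XOR 1011 = 0110
  pos 3: 1101 XOR 1011 = 0110
  pos 4: 1101 XOR 1011 = 0110
  pos 5: 1100 XOR 1011 = 0111
  pos 6: 1111 XOR 1011 = 0100
  pos 7: 1000 XOR 1011 = 0011
  pos 9: 1101 XOR 1011 = 0110
Remainder = 110 (nonzero — an error is detected).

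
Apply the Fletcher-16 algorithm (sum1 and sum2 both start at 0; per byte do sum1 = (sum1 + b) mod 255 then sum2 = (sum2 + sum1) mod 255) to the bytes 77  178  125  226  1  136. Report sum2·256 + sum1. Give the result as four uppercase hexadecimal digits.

Running sums (mod 255):
  after byte 0 (77): sum1=77, sum2=77
  after byte 1 (178): sum1=0, sum2=77
  after byte 2 (125): sum1=125, sum2=202
  after byte 3 (226): sum1=96, sum2=43
  after byte 4 (1): sum1=97, sum2=140
  after byte 5 (136): sum1=233, sum2=118
Checksum = sum2·256 + sum1 = 118·256 + 233 = 30441 = 0x76E9.

76E9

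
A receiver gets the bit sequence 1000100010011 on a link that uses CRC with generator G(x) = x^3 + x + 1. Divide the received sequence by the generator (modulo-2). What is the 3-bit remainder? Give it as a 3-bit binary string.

Modulo-2 division of 1000100010011 by 1011:
  pos 0: 1000 XOR 1011 = 0011
  pos 2: 1110 XOR 1011 = 0101
  pos 3: 1010 XOR 1011 = 0001
  pos 6: 1010 XOR 1011 = 0001
  pos 9: 1011 XOR 1011 = 0000
Remainder = 000 (zero — the frame passes the CRC check).

000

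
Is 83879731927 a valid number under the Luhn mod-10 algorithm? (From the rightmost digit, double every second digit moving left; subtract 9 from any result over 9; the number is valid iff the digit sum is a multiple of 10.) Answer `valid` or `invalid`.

invalid

From the right, keep odd positions and double even positions (subtract 9 from any doubled value over 9):
  doubled (positions 2,4,...): 4 2 5 5 6 → sum 22
  kept (positions 1,3,...): 7 9 3 9 8 8 → sum 44
Total = 66.
66 mod 10 = 6, so the number is invalid.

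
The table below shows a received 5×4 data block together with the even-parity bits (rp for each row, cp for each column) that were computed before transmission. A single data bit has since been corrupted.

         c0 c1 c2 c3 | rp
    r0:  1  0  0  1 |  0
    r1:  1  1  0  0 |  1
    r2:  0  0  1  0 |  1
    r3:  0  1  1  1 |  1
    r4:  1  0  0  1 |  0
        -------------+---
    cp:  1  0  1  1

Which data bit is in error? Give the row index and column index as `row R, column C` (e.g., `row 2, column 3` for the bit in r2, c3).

Recompute each row's even parity and compare to rp:
  r0: data parity 0, sent rp 0 → ok
  r1: data parity 0, sent rp 1 → mismatch
  r2: data parity 1, sent rp 1 → ok
  r3: data parity 1, sent rp 1 → ok
  r4: data parity 0, sent rp 0 → ok
Recompute each column's even parity and compare to cp:
  c0: data parity 1, sent cp 1 → ok
  c1: data parity 0, sent cp 0 → ok
  c2: data parity 0, sent cp 1 → mismatch
  c3: data parity 1, sent cp 1 → ok
Exactly one row (r1) and one column (c2) fail → the flipped bit is at their intersection.

row 1, column 2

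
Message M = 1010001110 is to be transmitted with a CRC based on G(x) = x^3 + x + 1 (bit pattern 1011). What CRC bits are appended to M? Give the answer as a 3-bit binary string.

000

Append 3 zeros: 1010001110000. Divide by 1011 (XOR where the leading bit is 1):
  pos 0: 1010 XOR 1011 = 0001
  pos 3: 1001 XOR 1011 = 0010
  pos 5: 1011 XOR 1011 = 0000
Remainder (last 3 bits) = 000. This is the CRC / FCS.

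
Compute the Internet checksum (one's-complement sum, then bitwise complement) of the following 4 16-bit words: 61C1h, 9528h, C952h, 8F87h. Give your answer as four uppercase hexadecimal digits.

B03B

One's-complement addition (fold any carry out of bit 15 back into bit 0):
  0x61C1 + 0x9528 = 0x0F6E9
  0xF6E9 + 0xC952 = 0x1C03B → wrap carry → 0xC03C
  0xC03C + 0x8F87 = 0x14FC3 → wrap carry → 0x4FC4
One's-complement sum = 0x4FC4.
Checksum = ~0x4FC4 & 0xFFFF = 0xB03B.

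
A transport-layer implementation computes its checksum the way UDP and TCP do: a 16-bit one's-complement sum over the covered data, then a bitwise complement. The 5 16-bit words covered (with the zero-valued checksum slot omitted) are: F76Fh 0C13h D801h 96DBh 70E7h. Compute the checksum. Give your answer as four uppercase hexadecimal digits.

1CB8

One's-complement addition (fold any carry out of bit 15 back into bit 0):
  0xF76F + 0x0C13 = 0x10382 → wrap carry → 0x0383
  0x0383 + 0xD801 = 0x0DB84
  0xDB84 + 0x96DB = 0x1725F → wrap carry → 0x7260
  0x7260 + 0x70E7 = 0x0E347
One's-complement sum = 0xE347.
Checksum = ~0xE347 & 0xFFFF = 0x1CB8.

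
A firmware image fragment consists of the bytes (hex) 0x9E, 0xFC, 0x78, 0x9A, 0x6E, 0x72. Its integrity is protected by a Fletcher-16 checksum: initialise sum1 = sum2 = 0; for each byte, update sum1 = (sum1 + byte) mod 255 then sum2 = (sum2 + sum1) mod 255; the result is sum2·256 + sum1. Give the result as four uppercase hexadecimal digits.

Running sums (mod 255):
  after byte 0 (0x9E): sum1=158, sum2=158
  after byte 1 (0xFC): sum1=155, sum2=58
  after byte 2 (0x78): sum1=20, sum2=78
  after byte 3 (0x9A): sum1=174, sum2=252
  after byte 4 (0x6E): sum1=29, sum2=26
  after byte 5 (0x72): sum1=143, sum2=169
Checksum = sum2·256 + sum1 = 169·256 + 143 = 43407 = 0xA98F.

A98F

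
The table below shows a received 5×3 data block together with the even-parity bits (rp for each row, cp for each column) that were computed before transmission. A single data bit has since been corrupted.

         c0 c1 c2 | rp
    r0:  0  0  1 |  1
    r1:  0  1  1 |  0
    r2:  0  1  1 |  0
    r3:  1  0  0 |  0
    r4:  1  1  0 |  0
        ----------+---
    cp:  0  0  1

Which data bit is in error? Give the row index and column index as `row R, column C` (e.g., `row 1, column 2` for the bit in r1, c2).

row 3, column 1

Recompute each row's even parity and compare to rp:
  r0: data parity 1, sent rp 1 → ok
  r1: data parity 0, sent rp 0 → ok
  r2: data parity 0, sent rp 0 → ok
  r3: data parity 1, sent rp 0 → mismatch
  r4: data parity 0, sent rp 0 → ok
Recompute each column's even parity and compare to cp:
  c0: data parity 0, sent cp 0 → ok
  c1: data parity 1, sent cp 0 → mismatch
  c2: data parity 1, sent cp 1 → ok
Exactly one row (r3) and one column (c1) fail → the flipped bit is at their intersection.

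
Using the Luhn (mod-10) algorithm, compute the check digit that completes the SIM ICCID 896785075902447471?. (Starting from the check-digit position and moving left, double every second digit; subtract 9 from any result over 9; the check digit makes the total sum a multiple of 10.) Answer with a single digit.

4

Partial digits right→left: 1 7 4 7 4 4 2 0 9 5 7 0 5 8 7 6 9 8
Double every second digit counting from the check-digit position (so the 1st, 3rd, 5th, ... of the partial from the right).
  doubled (with −9 where >9): 2 8 8 4 9 5 1 5 9 → sum 51
  kept as-is: 7 7 4 0 5 0 8 6 8 → sum 45
Total = 51 + 45 = 96.
Check digit = (10 − (96 mod 10)) mod 10 = 4.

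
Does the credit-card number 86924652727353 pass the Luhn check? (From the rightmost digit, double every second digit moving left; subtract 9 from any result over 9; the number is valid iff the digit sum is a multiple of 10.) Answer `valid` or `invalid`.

valid

From the right, keep odd positions and double even positions (subtract 9 from any doubled value over 9):
  doubled (positions 2,4,...): 1 5 5 1 8 9 7 → sum 36
  kept (positions 1,3,...): 3 3 2 2 6 2 6 → sum 24
Total = 60.
60 mod 10 = 0, so the number is valid.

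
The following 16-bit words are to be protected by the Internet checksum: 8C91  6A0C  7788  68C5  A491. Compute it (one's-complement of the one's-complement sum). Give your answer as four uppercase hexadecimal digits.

8482

One's-complement addition (fold any carry out of bit 15 back into bit 0):
  0x8C91 + 0x6A0C = 0x0F69D
  0xF69D + 0x7788 = 0x16E25 → wrap carry → 0x6E26
  0x6E26 + 0x68C5 = 0x0D6EB
  0xD6EB + 0xA491 = 0x17B7C → wrap carry → 0x7B7D
One's-complement sum = 0x7B7D.
Checksum = ~0x7B7D & 0xFFFF = 0x8482.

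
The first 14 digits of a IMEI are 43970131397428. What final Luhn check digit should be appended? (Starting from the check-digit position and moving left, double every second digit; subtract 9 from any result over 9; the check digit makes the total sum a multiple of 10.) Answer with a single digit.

Partial digits right→left: 8 2 4 7 9 3 1 3 1 0 7 9 3 4
Double every second digit counting from the check-digit position (so the 1st, 3rd, 5th, ... of the partial from the right).
  doubled (with −9 where >9): 7 8 9 2 2 5 6 → sum 39
  kept as-is: 2 7 3 3 0 9 4 → sum 28
Total = 39 + 28 = 67.
Check digit = (10 − (67 mod 10)) mod 10 = 3.

3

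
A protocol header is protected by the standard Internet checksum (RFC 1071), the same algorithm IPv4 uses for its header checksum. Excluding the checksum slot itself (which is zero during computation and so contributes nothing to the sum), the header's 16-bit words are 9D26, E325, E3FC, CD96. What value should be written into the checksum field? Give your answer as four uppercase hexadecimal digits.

One's-complement addition (fold any carry out of bit 15 back into bit 0):
  0x9D26 + 0xE325 = 0x1804B → wrap carry → 0x804C
  0x804C + 0xE3FC = 0x16448 → wrap carry → 0x6449
  0x6449 + 0xCD96 = 0x131DF → wrap carry → 0x31E0
One's-complement sum = 0x31E0.
Checksum = ~0x31E0 & 0xFFFF = 0xCE1F.

CE1F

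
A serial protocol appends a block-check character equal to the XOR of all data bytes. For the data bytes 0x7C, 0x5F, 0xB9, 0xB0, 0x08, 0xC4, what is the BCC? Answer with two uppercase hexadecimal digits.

E6

XOR the bytes together:
  start with 0x7C
  0x7C ⊕ 0x5F = 0x23
  0x23 ⊕ 0xB9 = 0x9A
  0x9A ⊕ 0xB0 = 0x2A
  0x2A ⊕ 0x08 = 0x22
  0x22 ⊕ 0xC4 = 0xE6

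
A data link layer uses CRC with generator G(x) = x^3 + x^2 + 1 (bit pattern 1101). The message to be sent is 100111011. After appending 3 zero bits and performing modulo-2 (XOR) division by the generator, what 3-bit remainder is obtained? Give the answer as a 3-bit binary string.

000

Append 3 zeros: 100111011000. Divide by 1101 (XOR where the leading bit is 1):
  pos 0: 1001 XOR 1101 = 0100
  pos 1: 1001 XOR 1101 = 0100
  pos 2: 1001 XOR 1101 = 0100
  pos 3: 1000 XOR 1101 = 0101
  pos 4: 1011 XOR 1101 = 0110
  pos 5: 1101 XOR 1101 = 0000
Remainder (last 3 bits) = 000. This is the CRC / FCS.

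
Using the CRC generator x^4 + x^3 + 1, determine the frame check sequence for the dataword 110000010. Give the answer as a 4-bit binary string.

Append 4 zeros: 1100000100000. Divide by 11001 (XOR where the leading bit is 1):
  pos 0: 11000 XOR 11001 = 00001
  pos 4: 10010 XOR 11001 = 01011
  pos 5: 10110 XOR 11001 = 01111
  pos 6: 11110 XOR 11001 = 00111
  pos 8: 11100 XOR 11001 = 00101
Remainder (last 4 bits) = 0101. This is the CRC / FCS.

0101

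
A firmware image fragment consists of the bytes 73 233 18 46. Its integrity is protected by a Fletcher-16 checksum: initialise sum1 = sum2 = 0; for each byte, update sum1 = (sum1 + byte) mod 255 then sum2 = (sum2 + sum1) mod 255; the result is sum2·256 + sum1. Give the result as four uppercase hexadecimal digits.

3573

Running sums (mod 255):
  after byte 0 (73): sum1=73, sum2=73
  after byte 1 (233): sum1=51, sum2=124
  after byte 2 (18): sum1=69, sum2=193
  after byte 3 (46): sum1=115, sum2=53
Checksum = sum2·256 + sum1 = 53·256 + 115 = 13683 = 0x3573.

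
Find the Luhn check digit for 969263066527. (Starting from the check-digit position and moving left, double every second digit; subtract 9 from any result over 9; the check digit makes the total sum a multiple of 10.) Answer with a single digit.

6

Partial digits right→left: 7 2 5 6 6 0 3 6 2 9 6 9
Double every second digit counting from the check-digit position (so the 1st, 3rd, 5th, ... of the partial from the right).
  doubled (with −9 where >9): 5 1 3 6 4 3 → sum 22
  kept as-is: 2 6 0 6 9 9 → sum 32
Total = 22 + 32 = 54.
Check digit = (10 − (54 mod 10)) mod 10 = 6.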